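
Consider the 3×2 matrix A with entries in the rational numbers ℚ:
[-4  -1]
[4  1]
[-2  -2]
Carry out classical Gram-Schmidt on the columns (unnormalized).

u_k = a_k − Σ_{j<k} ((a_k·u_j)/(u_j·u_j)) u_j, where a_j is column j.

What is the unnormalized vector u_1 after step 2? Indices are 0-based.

Step 1: u_0 = a_0 = (-4, 4, -2).
Step 2: u_1 = a_1 − (1/3)·u_0 = (1/3, -1/3, -4/3).

u_1 = (1/3, -1/3, -4/3)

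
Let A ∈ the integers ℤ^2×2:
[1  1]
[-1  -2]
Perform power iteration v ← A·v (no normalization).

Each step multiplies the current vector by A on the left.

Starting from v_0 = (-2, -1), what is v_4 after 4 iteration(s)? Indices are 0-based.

v_0 = (-2, -1).
v_1 = A·v_0 = (-3, 4).
v_2 = A·v_1 = (1, -5).
v_3 = A·v_2 = (-4, 9).
v_4 = A·v_3 = (5, -14).

v_4 = (5, -14)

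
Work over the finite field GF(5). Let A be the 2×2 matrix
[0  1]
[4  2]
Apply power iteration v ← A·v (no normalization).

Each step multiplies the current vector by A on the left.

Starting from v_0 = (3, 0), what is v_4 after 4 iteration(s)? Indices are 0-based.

v_0 = (3, 0).
v_1 = A·v_0 = (0, 2).
v_2 = A·v_1 = (2, 4).
v_3 = A·v_2 = (4, 1).
v_4 = A·v_3 = (1, 3).

v_4 = (1, 3)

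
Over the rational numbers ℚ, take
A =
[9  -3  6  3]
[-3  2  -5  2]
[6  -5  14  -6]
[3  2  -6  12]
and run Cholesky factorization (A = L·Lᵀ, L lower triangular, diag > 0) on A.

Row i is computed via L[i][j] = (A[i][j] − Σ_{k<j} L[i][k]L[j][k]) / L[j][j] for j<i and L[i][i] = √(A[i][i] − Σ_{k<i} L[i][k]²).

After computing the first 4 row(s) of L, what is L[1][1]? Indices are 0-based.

L[1][1] = 1

Step 1: L[0][0] = √(9) = 3.
  L[1][0] = (-3) / L[0][0] = -1.
Step 2: L[1][1] = √(1) = 1.
  L[2][0] = (6) / L[0][0] = 2.
  L[2][1] = (-3) / L[1][1] = -3.
Step 3: L[2][2] = √(1) = 1.
  L[3][0] = (3) / L[0][0] = 1.
  L[3][1] = (3) / L[1][1] = 3.
  L[3][2] = (1) / L[2][2] = 1.
Step 4: L[3][3] = √(1) = 1.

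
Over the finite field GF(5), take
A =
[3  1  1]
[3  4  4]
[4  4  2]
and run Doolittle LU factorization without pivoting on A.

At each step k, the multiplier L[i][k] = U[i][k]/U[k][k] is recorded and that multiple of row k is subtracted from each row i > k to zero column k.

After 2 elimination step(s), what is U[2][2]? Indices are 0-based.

U[2][2] = 3

k=0: U[0][0]=3
  eliminate (1,0): mult=1, new row 1: (0, 3, 3); set L[1][0]=1
  eliminate (2,0): mult=3, new row 2: (0, 1, 4); set L[2][0]=3
k=1: U[1][1]=3
  eliminate (2,1): mult=2, new row 2: (0, 0, 3); set L[2][1]=2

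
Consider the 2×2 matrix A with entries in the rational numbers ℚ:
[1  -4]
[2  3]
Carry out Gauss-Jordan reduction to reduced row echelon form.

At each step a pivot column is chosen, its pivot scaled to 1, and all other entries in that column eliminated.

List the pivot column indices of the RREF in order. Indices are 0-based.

pivot columns: 0, 1

step 1: normalize row 0 (÷1) = (1, -4)
  row 1: subtract 2×row0 = (0, 11)
step 2: normalize row 1 (÷11) = (0, 1)
  row 0: subtract -4×row1 = (1, 0)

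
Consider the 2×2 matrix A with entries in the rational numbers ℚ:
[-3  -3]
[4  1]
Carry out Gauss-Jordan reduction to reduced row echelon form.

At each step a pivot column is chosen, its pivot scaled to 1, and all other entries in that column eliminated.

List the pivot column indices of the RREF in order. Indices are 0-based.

pivot columns: 0, 1

[1] R0 /= -3  ⇒  (1, 1)
     R1 -= 4·R0  ⇒  (0, -3)
[2] R1 /= -3  ⇒  (0, 1)
     R0 -= 1·R1  ⇒  (1, 0)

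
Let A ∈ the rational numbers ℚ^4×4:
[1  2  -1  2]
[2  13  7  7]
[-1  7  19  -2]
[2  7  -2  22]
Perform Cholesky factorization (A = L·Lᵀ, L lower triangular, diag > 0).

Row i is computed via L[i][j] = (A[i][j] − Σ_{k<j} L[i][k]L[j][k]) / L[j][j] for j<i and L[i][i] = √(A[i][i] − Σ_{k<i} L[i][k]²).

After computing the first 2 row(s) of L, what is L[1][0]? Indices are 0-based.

Step 1: L[0][0] = √(1) = 1.
  L[1][0] = (2) / L[0][0] = 2.
Step 2: L[1][1] = √(9) = 3.

L[1][0] = 2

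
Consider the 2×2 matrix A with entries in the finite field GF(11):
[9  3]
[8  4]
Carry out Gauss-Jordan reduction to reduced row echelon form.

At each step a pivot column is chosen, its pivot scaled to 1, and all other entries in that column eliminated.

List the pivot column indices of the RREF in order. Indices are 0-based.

pivot columns: 0, 1

pivot(0,0)=9: scale R0 → (1, 4)
  clear (1,0): R1 −= (8)R0 → (0, 5)
pivot(1,1)=5: scale R1 → (0, 1)
  clear (0,1): R0 −= (4)R1 → (1, 0)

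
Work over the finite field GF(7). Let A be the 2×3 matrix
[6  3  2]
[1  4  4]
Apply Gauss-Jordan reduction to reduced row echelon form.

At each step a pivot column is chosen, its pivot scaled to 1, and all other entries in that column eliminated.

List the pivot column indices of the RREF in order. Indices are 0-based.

pivot columns: 0, 2

[1] R0 /= 6  ⇒  (1, 4, 5)
     R1 -= 1·R0  ⇒  (0, 0, 6)
column 1 empty below row 1
[2] R1 /= 6  ⇒  (0, 0, 1)
     R0 -= 5·R1  ⇒  (1, 4, 0)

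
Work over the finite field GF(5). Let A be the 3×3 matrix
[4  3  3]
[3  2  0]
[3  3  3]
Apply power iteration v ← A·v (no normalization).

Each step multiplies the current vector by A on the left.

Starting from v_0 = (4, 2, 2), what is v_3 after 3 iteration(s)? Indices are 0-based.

v_3 = (3, 3, 1)

v_0 = (4, 2, 2).
v_1 = A·v_0 = (3, 1, 4).
v_2 = A·v_1 = (2, 1, 4).
v_3 = A·v_2 = (3, 3, 1).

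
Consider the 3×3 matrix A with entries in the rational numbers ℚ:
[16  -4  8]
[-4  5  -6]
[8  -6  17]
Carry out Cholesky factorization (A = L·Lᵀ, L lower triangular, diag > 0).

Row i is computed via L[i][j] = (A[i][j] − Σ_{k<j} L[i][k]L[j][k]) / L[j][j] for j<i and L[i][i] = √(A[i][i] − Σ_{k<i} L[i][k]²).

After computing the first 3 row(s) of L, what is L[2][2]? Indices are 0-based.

L[2][2] = 3

Step 1: L[0][0] = √(16) = 4.
  L[1][0] = (-4) / L[0][0] = -1.
Step 2: L[1][1] = √(4) = 2.
  L[2][0] = (8) / L[0][0] = 2.
  L[2][1] = (-4) / L[1][1] = -2.
Step 3: L[2][2] = √(9) = 3.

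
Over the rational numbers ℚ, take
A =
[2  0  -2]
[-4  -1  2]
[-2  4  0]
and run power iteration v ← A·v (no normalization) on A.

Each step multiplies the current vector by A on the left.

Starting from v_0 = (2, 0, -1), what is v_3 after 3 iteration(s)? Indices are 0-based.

v_0 = (2, 0, -1).
v_1 = A·v_0 = (6, -10, -4).
v_2 = A·v_1 = (20, -22, -52).
v_3 = A·v_2 = (144, -162, -128).

v_3 = (144, -162, -128)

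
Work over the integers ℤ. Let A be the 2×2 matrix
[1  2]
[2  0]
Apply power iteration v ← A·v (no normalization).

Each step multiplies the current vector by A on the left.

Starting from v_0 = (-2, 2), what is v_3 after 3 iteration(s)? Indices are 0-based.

v_3 = (2, -12)

v_0 = (-2, 2).
v_1 = A·v_0 = (2, -4).
v_2 = A·v_1 = (-6, 4).
v_3 = A·v_2 = (2, -12).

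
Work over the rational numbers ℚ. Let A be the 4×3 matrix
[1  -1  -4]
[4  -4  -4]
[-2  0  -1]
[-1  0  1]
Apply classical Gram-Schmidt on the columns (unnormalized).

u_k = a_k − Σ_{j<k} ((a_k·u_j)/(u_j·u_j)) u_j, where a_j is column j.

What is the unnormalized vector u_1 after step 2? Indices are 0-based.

u_1 = (-5/22, -10/11, -17/11, -17/22)

Step 1: u_0 = a_0 = (1, 4, -2, -1).
Step 2: u_1 = a_1 − (-17/22)·u_0 = (-5/22, -10/11, -17/11, -17/22).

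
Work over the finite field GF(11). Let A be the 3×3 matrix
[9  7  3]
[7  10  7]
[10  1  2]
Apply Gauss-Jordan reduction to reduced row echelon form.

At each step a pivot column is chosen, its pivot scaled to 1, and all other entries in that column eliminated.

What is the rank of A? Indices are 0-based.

[1] R0 /= 9  ⇒  (1, 2, 4)
     R1 -= 7·R0  ⇒  (0, 7, 1)
     R2 -= 10·R0  ⇒  (0, 3, 6)
[2] R1 /= 7  ⇒  (0, 1, 8)
     R0 -= 2·R1  ⇒  (1, 0, 10)
     R2 -= 3·R1  ⇒  (0, 0, 4)
[3] R2 /= 4  ⇒  (0, 0, 1)
     R0 -= 10·R2  ⇒  (1, 0, 0)
     R1 -= 8·R2  ⇒  (0, 1, 0)

rank = 3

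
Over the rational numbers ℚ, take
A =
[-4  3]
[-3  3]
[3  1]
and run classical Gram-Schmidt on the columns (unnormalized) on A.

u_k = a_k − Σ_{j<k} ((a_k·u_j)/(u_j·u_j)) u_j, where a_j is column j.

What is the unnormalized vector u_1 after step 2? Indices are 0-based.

u_1 = (15/17, 24/17, 44/17)

Step 1: u_0 = a_0 = (-4, -3, 3).
Step 2: u_1 = a_1 − (-9/17)·u_0 = (15/17, 24/17, 44/17).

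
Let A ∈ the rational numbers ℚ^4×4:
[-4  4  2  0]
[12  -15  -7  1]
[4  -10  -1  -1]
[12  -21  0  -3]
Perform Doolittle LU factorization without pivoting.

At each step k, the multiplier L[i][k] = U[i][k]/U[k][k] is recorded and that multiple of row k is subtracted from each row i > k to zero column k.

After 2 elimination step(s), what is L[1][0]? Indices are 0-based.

L[1][0] = -3

k=0: U[0][0]=-4
  eliminate (1,0): mult=-3, new row 1: (0, -3, -1, 1); set L[1][0]=-3
  eliminate (2,0): mult=-1, new row 2: (0, -6, 1, -1); set L[2][0]=-1
  eliminate (3,0): mult=-3, new row 3: (0, -9, 6, -3); set L[3][0]=-3
k=1: U[1][1]=-3
  eliminate (2,1): mult=2, new row 2: (0, 0, 3, -3); set L[2][1]=2
  eliminate (3,1): mult=3, new row 3: (0, 0, 9, -6); set L[3][1]=3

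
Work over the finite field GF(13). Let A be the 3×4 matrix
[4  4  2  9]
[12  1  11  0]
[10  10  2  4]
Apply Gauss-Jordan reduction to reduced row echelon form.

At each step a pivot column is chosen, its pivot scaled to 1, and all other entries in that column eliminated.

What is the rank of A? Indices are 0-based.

rank = 3

[1] R0 /= 4  ⇒  (1, 1, 7, 12)
     R1 -= 12·R0  ⇒  (0, 2, 5, 12)
     R2 -= 10·R0  ⇒  (0, 0, 10, 1)
[2] R1 /= 2  ⇒  (0, 1, 9, 6)
     R0 -= 1·R1  ⇒  (1, 0, 11, 6)
[3] R2 /= 10  ⇒  (0, 0, 1, 4)
     R0 -= 11·R2  ⇒  (1, 0, 0, 1)
     R1 -= 9·R2  ⇒  (0, 1, 0, 9)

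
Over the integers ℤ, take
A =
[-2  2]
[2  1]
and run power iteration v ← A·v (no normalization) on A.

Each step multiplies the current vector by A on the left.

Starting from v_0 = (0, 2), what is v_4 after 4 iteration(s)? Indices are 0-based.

v_0 = (0, 2).
v_1 = A·v_0 = (4, 2).
v_2 = A·v_1 = (-4, 10).
v_3 = A·v_2 = (28, 2).
v_4 = A·v_3 = (-52, 58).

v_4 = (-52, 58)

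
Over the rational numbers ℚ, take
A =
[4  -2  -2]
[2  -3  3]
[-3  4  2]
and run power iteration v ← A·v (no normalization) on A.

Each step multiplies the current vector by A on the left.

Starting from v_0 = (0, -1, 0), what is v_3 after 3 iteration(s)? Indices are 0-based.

v_3 = (78, 65, -102)

v_0 = (0, -1, 0).
v_1 = A·v_0 = (2, 3, -4).
v_2 = A·v_1 = (10, -17, -2).
v_3 = A·v_2 = (78, 65, -102).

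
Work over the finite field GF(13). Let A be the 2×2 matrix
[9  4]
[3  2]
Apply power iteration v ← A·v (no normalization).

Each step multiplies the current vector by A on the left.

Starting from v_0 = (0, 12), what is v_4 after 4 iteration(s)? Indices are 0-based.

v_0 = (0, 12).
v_1 = A·v_0 = (9, 11).
v_2 = A·v_1 = (8, 10).
v_3 = A·v_2 = (8, 5).
v_4 = A·v_3 = (1, 8).

v_4 = (1, 8)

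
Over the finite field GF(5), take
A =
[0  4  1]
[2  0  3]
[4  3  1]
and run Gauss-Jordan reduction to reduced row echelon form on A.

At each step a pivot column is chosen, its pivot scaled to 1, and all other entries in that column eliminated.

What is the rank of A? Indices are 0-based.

rank = 3

[1] R0 <-> R1
[1] R0 /= 2  ⇒  (1, 0, 4)
     R2 -= 4·R0  ⇒  (0, 3, 0)
[2] R1 /= 4  ⇒  (0, 1, 4)
     R2 -= 3·R1  ⇒  (0, 0, 3)
[3] R2 /= 3  ⇒  (0, 0, 1)
     R0 -= 4·R2  ⇒  (1, 0, 0)
     R1 -= 4·R2  ⇒  (0, 1, 0)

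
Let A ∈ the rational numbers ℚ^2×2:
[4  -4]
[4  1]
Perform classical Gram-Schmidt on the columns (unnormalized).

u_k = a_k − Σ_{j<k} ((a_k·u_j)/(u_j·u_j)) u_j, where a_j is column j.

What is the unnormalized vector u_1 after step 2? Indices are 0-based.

Step 1: u_0 = a_0 = (4, 4).
Step 2: u_1 = a_1 − (-3/8)·u_0 = (-5/2, 5/2).

u_1 = (-5/2, 5/2)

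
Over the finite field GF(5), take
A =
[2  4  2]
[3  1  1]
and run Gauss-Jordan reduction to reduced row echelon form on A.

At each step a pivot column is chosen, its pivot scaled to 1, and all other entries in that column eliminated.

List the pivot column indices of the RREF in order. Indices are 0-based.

pivot columns: 0, 2

pivot(0,0)=2: scale R0 → (1, 2, 1)
  clear (1,0): R1 −= (3)R0 → (0, 0, 3)
col 1: no nonzero at/below row 1; advance.
pivot(1,2)=3: scale R1 → (0, 0, 1)
  clear (0,2): R0 −= (1)R1 → (1, 2, 0)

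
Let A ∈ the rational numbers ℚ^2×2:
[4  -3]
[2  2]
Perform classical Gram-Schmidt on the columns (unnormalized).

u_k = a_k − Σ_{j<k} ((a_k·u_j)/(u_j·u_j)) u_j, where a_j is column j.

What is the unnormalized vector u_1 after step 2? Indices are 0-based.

u_1 = (-7/5, 14/5)

Step 1: u_0 = a_0 = (4, 2).
Step 2: u_1 = a_1 − (-2/5)·u_0 = (-7/5, 14/5).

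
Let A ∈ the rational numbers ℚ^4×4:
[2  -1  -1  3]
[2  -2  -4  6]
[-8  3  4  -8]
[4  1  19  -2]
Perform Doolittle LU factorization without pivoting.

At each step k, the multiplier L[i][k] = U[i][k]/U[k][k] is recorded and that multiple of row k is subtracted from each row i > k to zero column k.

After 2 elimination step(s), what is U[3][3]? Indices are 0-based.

U[3][3] = 1

Step 1: pivot at (0,0) is 2.
  row1 ← row1 − (1)·row0  ⇒  L[1][0]=1, U row1=(0, -1, -3, 3)
  row2 ← row2 − (-4)·row0  ⇒  L[2][0]=-4, U row2=(0, -1, 0, 4)
  row3 ← row3 − (2)·row0  ⇒  L[3][0]=2, U row3=(0, 3, 21, -8)
Step 2: pivot at (1,1) is -1.
  row2 ← row2 − (1)·row1  ⇒  L[2][1]=1, U row2=(0, 0, 3, 1)
  row3 ← row3 − (-3)·row1  ⇒  L[3][1]=-3, U row3=(0, 0, 12, 1)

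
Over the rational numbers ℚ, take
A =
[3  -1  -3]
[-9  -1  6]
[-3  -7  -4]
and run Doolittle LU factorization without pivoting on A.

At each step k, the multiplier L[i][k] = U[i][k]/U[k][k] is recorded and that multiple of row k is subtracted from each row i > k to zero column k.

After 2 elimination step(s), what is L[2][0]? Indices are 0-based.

[col 0] pivot 3
  R1 -= -3*R0 → (0, -4, -3)  (L[1][0] := -3)
  R2 -= -1*R0 → (0, -8, -7)  (L[2][0] := -1)
[col 1] pivot -4
  R2 -= 2*R1 → (0, 0, -1)  (L[2][1] := 2)

L[2][0] = -1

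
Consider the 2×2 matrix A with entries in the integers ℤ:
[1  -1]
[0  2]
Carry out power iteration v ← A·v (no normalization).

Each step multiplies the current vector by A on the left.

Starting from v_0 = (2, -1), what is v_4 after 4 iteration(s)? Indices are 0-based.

v_0 = (2, -1).
v_1 = A·v_0 = (3, -2).
v_2 = A·v_1 = (5, -4).
v_3 = A·v_2 = (9, -8).
v_4 = A·v_3 = (17, -16).

v_4 = (17, -16)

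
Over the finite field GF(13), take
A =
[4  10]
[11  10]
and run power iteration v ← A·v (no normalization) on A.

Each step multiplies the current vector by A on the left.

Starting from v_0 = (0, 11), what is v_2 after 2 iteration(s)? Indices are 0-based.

v_2 = (6, 9)

v_0 = (0, 11).
v_1 = A·v_0 = (6, 6).
v_2 = A·v_1 = (6, 9).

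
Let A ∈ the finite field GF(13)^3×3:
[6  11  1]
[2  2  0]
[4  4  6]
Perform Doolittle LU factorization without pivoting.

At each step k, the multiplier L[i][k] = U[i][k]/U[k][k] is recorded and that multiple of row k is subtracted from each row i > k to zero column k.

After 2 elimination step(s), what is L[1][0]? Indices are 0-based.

L[1][0] = 9

k=0: U[0][0]=6
  eliminate (1,0): mult=9, new row 1: (0, 7, 4); set L[1][0]=9
  eliminate (2,0): mult=5, new row 2: (0, 1, 1); set L[2][0]=5
k=1: U[1][1]=7
  eliminate (2,1): mult=2, new row 2: (0, 0, 6); set L[2][1]=2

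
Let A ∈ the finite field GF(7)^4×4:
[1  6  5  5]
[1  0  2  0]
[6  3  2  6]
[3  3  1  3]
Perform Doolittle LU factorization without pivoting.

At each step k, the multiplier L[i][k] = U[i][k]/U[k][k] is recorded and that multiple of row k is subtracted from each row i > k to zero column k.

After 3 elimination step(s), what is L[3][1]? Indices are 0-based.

k=0: U[0][0]=1
  eliminate (1,0): mult=1, new row 1: (0, 1, 4, 2); set L[1][0]=1
  eliminate (2,0): mult=6, new row 2: (0, 2, 0, 4); set L[2][0]=6
  eliminate (3,0): mult=3, new row 3: (0, 6, 0, 2); set L[3][0]=3
k=1: U[1][1]=1
  eliminate (2,1): mult=2, new row 2: (0, 0, 6, 0); set L[2][1]=2
  eliminate (3,1): mult=6, new row 3: (0, 0, 4, 4); set L[3][1]=6
k=2: U[2][2]=6
  eliminate (3,2): mult=3, new row 3: (0, 0, 0, 4); set L[3][2]=3

L[3][1] = 6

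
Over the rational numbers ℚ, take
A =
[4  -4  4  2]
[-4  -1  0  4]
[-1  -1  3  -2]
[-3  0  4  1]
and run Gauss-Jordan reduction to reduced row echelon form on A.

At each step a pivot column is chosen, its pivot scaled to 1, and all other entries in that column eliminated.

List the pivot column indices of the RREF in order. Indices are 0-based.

pivot columns: 0, 1, 2, 3

step 1: normalize row 0 (÷4) = (1, -1, 1, 1/2)
  row 1: subtract -4×row0 = (0, -5, 4, 6)
  row 2: subtract -1×row0 = (0, -2, 4, -3/2)
  row 3: subtract -3×row0 = (0, -3, 7, 5/2)
step 2: normalize row 1 (÷-5) = (0, 1, -4/5, -6/5)
  row 0: subtract -1×row1 = (1, 0, 1/5, -7/10)
  row 2: subtract -2×row1 = (0, 0, 12/5, -39/10)
  row 3: subtract -3×row1 = (0, 0, 23/5, -11/10)
step 3: normalize row 2 (÷12/5) = (0, 0, 1, -13/8)
  row 0: subtract 1/5×row2 = (1, 0, 0, -3/8)
  row 1: subtract -4/5×row2 = (0, 1, 0, -5/2)
  row 3: subtract 23/5×row2 = (0, 0, 0, 51/8)
step 4: normalize row 3 (÷51/8) = (0, 0, 0, 1)
  row 0: subtract -3/8×row3 = (1, 0, 0, 0)
  row 1: subtract -5/2×row3 = (0, 1, 0, 0)
  row 2: subtract -13/8×row3 = (0, 0, 1, 0)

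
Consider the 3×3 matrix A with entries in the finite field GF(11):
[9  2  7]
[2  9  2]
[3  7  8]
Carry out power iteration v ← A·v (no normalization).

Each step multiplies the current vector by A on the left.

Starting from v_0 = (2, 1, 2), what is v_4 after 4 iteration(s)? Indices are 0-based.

v_4 = (9, 0, 1)

v_0 = (2, 1, 2).
v_1 = A·v_0 = (1, 6, 7).
v_2 = A·v_1 = (4, 4, 2).
v_3 = A·v_2 = (3, 4, 1).
v_4 = A·v_3 = (9, 0, 1).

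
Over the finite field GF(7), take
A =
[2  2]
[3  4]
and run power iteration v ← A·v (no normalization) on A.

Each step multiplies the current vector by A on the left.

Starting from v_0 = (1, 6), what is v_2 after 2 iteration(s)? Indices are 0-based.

v_2 = (5, 3)

v_0 = (1, 6).
v_1 = A·v_0 = (0, 6).
v_2 = A·v_1 = (5, 3).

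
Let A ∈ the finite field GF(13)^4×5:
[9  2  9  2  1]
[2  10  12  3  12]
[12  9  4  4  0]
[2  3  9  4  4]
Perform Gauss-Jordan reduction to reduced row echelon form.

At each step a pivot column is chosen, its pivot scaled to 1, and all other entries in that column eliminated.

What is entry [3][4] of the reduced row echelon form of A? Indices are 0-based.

M[3][4] = 2

pivot(0,0)=9: scale R0 → (1, 6, 1, 6, 3)
  clear (1,0): R1 −= (2)R0 → (0, 11, 10, 4, 6)
  clear (2,0): R2 −= (12)R0 → (0, 2, 5, 10, 3)
  clear (3,0): R3 −= (2)R0 → (0, 4, 7, 5, 11)
pivot(1,1)=11: scale R1 → (0, 1, 8, 11, 10)
  clear (0,1): R0 −= (6)R1 → (1, 0, 5, 5, 8)
  clear (2,1): R2 −= (2)R1 → (0, 0, 2, 1, 9)
  clear (3,1): R3 −= (4)R1 → (0, 0, 1, 0, 10)
pivot(2,2)=2: scale R2 → (0, 0, 1, 7, 11)
  clear (0,2): R0 −= (5)R2 → (1, 0, 0, 9, 5)
  clear (1,2): R1 −= (8)R2 → (0, 1, 0, 7, 0)
  clear (3,2): R3 −= (1)R2 → (0, 0, 0, 6, 12)
pivot(3,3)=6: scale R3 → (0, 0, 0, 1, 2)
  clear (0,3): R0 −= (9)R3 → (1, 0, 0, 0, 0)
  clear (1,3): R1 −= (7)R3 → (0, 1, 0, 0, 12)
  clear (2,3): R2 −= (7)R3 → (0, 0, 1, 0, 10)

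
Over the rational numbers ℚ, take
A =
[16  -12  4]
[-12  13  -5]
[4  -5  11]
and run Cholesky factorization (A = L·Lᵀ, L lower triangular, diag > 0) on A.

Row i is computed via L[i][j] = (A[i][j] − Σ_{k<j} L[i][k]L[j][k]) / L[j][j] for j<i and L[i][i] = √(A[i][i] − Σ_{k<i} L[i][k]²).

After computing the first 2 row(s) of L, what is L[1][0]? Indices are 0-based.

L[1][0] = -3

Step 1: L[0][0] = √(16) = 4.
  L[1][0] = (-12) / L[0][0] = -3.
Step 2: L[1][1] = √(4) = 2.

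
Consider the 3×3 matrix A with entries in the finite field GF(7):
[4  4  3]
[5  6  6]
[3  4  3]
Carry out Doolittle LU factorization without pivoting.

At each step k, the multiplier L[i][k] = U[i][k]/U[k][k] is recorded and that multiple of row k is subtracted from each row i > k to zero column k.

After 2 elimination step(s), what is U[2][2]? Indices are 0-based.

U[2][2] = 2

Step 1: pivot at (0,0) is 4.
  row1 ← row1 − (3)·row0  ⇒  L[1][0]=3, U row1=(0, 1, 4)
  row2 ← row2 − (6)·row0  ⇒  L[2][0]=6, U row2=(0, 1, 6)
Step 2: pivot at (1,1) is 1.
  row2 ← row2 − (1)·row1  ⇒  L[2][1]=1, U row2=(0, 0, 2)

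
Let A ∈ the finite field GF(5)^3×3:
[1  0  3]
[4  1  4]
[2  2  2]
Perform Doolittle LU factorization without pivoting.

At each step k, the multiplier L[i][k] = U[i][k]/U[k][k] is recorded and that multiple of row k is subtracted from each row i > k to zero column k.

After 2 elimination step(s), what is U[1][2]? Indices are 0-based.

[col 0] pivot 1
  R1 -= 4*R0 → (0, 1, 2)  (L[1][0] := 4)
  R2 -= 2*R0 → (0, 2, 1)  (L[2][0] := 2)
[col 1] pivot 1
  R2 -= 2*R1 → (0, 0, 2)  (L[2][1] := 2)

U[1][2] = 2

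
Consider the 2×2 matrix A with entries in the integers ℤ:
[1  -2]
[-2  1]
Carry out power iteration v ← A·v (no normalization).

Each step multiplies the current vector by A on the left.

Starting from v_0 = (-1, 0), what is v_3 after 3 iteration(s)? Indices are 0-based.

v_3 = (-13, 14)

v_0 = (-1, 0).
v_1 = A·v_0 = (-1, 2).
v_2 = A·v_1 = (-5, 4).
v_3 = A·v_2 = (-13, 14).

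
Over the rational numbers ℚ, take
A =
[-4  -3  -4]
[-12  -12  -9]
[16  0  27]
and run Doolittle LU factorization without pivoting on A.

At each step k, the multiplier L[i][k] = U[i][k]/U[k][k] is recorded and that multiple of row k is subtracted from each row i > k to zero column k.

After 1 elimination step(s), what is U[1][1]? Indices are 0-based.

U[1][1] = -3

Step 1: pivot at (0,0) is -4.
  row1 ← row1 − (3)·row0  ⇒  L[1][0]=3, U row1=(0, -3, 3)
  row2 ← row2 − (-4)·row0  ⇒  L[2][0]=-4, U row2=(0, -12, 11)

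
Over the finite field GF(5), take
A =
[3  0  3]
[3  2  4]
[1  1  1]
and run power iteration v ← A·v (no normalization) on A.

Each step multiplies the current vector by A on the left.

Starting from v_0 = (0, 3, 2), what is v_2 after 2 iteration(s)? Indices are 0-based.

v_0 = (0, 3, 2).
v_1 = A·v_0 = (1, 4, 0).
v_2 = A·v_1 = (3, 1, 0).

v_2 = (3, 1, 0)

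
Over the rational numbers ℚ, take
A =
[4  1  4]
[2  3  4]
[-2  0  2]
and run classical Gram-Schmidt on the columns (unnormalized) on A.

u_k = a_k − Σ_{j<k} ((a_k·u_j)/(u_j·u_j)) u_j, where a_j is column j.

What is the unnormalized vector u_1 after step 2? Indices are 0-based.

u_1 = (-2/3, 13/6, 5/6)

Step 1: u_0 = a_0 = (4, 2, -2).
Step 2: u_1 = a_1 − (5/12)·u_0 = (-2/3, 13/6, 5/6).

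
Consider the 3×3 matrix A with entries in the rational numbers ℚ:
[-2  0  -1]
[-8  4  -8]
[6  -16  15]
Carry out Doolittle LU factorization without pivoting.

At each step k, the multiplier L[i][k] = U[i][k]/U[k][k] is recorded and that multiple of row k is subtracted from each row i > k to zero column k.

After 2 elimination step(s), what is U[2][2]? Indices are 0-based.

k=0: U[0][0]=-2
  eliminate (1,0): mult=4, new row 1: (0, 4, -4); set L[1][0]=4
  eliminate (2,0): mult=-3, new row 2: (0, -16, 12); set L[2][0]=-3
k=1: U[1][1]=4
  eliminate (2,1): mult=-4, new row 2: (0, 0, -4); set L[2][1]=-4

U[2][2] = -4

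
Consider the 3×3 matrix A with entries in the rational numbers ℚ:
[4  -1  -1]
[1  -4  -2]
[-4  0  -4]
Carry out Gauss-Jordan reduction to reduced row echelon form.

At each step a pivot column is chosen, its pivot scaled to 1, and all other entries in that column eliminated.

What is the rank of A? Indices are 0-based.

pivot(0,0)=4: scale R0 → (1, -1/4, -1/4)
  clear (1,0): R1 −= (1)R0 → (0, -15/4, -7/4)
  clear (2,0): R2 −= (-4)R0 → (0, -1, -5)
pivot(1,1)=-15/4: scale R1 → (0, 1, 7/15)
  clear (0,1): R0 −= (-1/4)R1 → (1, 0, -2/15)
  clear (2,1): R2 −= (-1)R1 → (0, 0, -68/15)
pivot(2,2)=-68/15: scale R2 → (0, 0, 1)
  clear (0,2): R0 −= (-2/15)R2 → (1, 0, 0)
  clear (1,2): R1 −= (7/15)R2 → (0, 1, 0)

rank = 3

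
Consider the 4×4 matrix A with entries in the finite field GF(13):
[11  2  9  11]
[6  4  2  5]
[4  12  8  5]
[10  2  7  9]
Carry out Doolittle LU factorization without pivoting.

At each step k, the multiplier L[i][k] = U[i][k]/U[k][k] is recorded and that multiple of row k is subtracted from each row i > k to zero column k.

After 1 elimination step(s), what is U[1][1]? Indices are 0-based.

U[1][1] = 10

[col 0] pivot 11
  R1 -= 10*R0 → (0, 10, 3, 12)  (L[1][0] := 10)
  R2 -= 11*R0 → (0, 3, 0, 1)  (L[2][0] := 11)
  R3 -= 8*R0 → (0, 12, 0, 12)  (L[3][0] := 8)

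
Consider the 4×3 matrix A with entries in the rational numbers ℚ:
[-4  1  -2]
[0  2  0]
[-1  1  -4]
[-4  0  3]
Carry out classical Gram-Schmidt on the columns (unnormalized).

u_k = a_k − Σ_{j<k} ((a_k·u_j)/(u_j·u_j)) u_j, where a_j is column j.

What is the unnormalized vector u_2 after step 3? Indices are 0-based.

u_2 = (-268/173, 396/173, -524/173, 399/173)

Step 1: u_0 = a_0 = (-4, 0, -1, -4).
Step 2: u_1 = a_1 − (-5/33)·u_0 = (13/33, 2, 28/33, -20/33).
Step 3: u_2 = a_2 − (0)·u_0 − (-198/173)·u_1 = (-268/173, 396/173, -524/173, 399/173).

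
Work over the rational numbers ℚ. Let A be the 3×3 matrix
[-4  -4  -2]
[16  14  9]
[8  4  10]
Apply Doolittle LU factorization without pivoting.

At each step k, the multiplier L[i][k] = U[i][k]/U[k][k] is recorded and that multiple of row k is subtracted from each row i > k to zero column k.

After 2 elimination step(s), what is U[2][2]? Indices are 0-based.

k=0: U[0][0]=-4
  eliminate (1,0): mult=-4, new row 1: (0, -2, 1); set L[1][0]=-4
  eliminate (2,0): mult=-2, new row 2: (0, -4, 6); set L[2][0]=-2
k=1: U[1][1]=-2
  eliminate (2,1): mult=2, new row 2: (0, 0, 4); set L[2][1]=2

U[2][2] = 4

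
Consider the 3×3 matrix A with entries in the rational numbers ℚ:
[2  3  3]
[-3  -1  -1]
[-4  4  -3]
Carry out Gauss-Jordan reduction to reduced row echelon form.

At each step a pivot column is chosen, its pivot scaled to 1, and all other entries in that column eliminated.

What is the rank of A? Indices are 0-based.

rank = 3

[1] R0 /= 2  ⇒  (1, 3/2, 3/2)
     R1 -= -3·R0  ⇒  (0, 7/2, 7/2)
     R2 -= -4·R0  ⇒  (0, 10, 3)
[2] R1 /= 7/2  ⇒  (0, 1, 1)
     R0 -= 3/2·R1  ⇒  (1, 0, 0)
     R2 -= 10·R1  ⇒  (0, 0, -7)
[3] R2 /= -7  ⇒  (0, 0, 1)
     R1 -= 1·R2  ⇒  (0, 1, 0)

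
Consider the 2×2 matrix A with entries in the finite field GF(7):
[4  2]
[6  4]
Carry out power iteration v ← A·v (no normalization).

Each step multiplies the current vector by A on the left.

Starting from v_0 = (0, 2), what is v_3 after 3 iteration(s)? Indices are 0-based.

v_0 = (0, 2).
v_1 = A·v_0 = (4, 1).
v_2 = A·v_1 = (4, 0).
v_3 = A·v_2 = (2, 3).

v_3 = (2, 3)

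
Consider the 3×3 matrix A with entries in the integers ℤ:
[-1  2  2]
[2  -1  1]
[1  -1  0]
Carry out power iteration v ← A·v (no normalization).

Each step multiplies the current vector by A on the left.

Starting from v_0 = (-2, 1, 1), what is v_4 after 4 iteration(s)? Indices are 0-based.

v_4 = (-218, 142, 109)

v_0 = (-2, 1, 1).
v_1 = A·v_0 = (6, -4, -3).
v_2 = A·v_1 = (-20, 13, 10).
v_3 = A·v_2 = (66, -43, -33).
v_4 = A·v_3 = (-218, 142, 109).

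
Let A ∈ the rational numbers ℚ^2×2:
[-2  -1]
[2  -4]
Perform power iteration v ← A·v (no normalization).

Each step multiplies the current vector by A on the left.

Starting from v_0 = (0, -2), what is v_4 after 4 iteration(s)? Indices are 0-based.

v_4 = (-192, -248)

v_0 = (0, -2).
v_1 = A·v_0 = (2, 8).
v_2 = A·v_1 = (-12, -28).
v_3 = A·v_2 = (52, 88).
v_4 = A·v_3 = (-192, -248).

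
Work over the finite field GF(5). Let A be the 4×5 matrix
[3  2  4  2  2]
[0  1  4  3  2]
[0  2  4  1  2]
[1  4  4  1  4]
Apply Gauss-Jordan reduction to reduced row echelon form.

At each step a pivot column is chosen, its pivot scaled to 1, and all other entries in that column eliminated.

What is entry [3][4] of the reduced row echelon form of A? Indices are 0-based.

step 1: normalize row 0 (÷3) = (1, 4, 3, 4, 4)
  row 3: subtract 1×row0 = (0, 0, 1, 2, 0)
step 2: normalize row 1 (÷1) = (0, 1, 4, 3, 2)
  row 0: subtract 4×row1 = (1, 0, 2, 2, 1)
  row 2: subtract 2×row1 = (0, 0, 1, 0, 3)
step 3: normalize row 2 (÷1) = (0, 0, 1, 0, 3)
  row 0: subtract 2×row2 = (1, 0, 0, 2, 0)
  row 1: subtract 4×row2 = (0, 1, 0, 3, 0)
  row 3: subtract 1×row2 = (0, 0, 0, 2, 2)
step 4: normalize row 3 (÷2) = (0, 0, 0, 1, 1)
  row 0: subtract 2×row3 = (1, 0, 0, 0, 3)
  row 1: subtract 3×row3 = (0, 1, 0, 0, 2)

M[3][4] = 1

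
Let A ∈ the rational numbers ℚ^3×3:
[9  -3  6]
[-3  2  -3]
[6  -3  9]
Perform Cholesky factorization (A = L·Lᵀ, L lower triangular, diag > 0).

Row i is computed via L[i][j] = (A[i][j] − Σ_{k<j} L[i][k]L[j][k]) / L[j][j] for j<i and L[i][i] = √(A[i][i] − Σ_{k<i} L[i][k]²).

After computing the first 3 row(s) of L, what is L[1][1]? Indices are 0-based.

L[1][1] = 1

Step 1: L[0][0] = √(9) = 3.
  L[1][0] = (-3) / L[0][0] = -1.
Step 2: L[1][1] = √(1) = 1.
  L[2][0] = (6) / L[0][0] = 2.
  L[2][1] = (-1) / L[1][1] = -1.
Step 3: L[2][2] = √(4) = 2.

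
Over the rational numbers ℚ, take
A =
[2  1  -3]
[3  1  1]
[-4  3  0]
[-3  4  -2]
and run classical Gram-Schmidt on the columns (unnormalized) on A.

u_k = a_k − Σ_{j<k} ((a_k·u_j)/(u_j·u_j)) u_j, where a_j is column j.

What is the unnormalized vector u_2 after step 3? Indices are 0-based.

Step 1: u_0 = a_0 = (2, 3, -4, -3).
Step 2: u_1 = a_1 − (-1/2)·u_0 = (2, 5/2, 1, 5/2).
Step 3: u_2 = a_2 − (3/38)·u_0 − (-17/35)·u_1 = (-1454/665, 263/133, 533/665, -73/133).

u_2 = (-1454/665, 263/133, 533/665, -73/133)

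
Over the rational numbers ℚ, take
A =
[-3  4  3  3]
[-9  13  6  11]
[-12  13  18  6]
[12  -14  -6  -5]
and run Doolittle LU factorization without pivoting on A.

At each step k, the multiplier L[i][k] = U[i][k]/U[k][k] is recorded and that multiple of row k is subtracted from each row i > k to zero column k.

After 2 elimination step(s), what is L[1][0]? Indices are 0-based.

[col 0] pivot -3
  R1 -= 3*R0 → (0, 1, -3, 2)  (L[1][0] := 3)
  R2 -= 4*R0 → (0, -3, 6, -6)  (L[2][0] := 4)
  R3 -= -4*R0 → (0, 2, 6, 7)  (L[3][0] := -4)
[col 1] pivot 1
  R2 -= -3*R1 → (0, 0, -3, 0)  (L[2][1] := -3)
  R3 -= 2*R1 → (0, 0, 12, 3)  (L[3][1] := 2)

L[1][0] = 3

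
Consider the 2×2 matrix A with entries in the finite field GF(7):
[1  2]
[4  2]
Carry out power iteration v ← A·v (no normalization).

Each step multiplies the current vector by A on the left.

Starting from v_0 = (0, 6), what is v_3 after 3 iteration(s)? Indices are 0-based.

v_0 = (0, 6).
v_1 = A·v_0 = (5, 5).
v_2 = A·v_1 = (1, 2).
v_3 = A·v_2 = (5, 1).

v_3 = (5, 1)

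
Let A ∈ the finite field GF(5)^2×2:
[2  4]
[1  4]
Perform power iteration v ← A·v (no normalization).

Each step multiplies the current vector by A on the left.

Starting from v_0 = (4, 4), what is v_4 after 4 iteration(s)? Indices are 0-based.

v_0 = (4, 4).
v_1 = A·v_0 = (4, 0).
v_2 = A·v_1 = (3, 4).
v_3 = A·v_2 = (2, 4).
v_4 = A·v_3 = (0, 3).

v_4 = (0, 3)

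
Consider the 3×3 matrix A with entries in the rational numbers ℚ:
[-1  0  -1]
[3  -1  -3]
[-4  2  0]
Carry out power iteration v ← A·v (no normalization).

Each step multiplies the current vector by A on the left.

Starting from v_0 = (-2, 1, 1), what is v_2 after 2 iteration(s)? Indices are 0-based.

v_0 = (-2, 1, 1).
v_1 = A·v_0 = (1, -10, 10).
v_2 = A·v_1 = (-11, -17, -24).

v_2 = (-11, -17, -24)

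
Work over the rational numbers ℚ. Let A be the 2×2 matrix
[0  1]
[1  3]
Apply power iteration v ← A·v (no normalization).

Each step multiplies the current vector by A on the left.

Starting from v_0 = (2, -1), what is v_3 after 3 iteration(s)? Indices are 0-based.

v_3 = (-4, -13)

v_0 = (2, -1).
v_1 = A·v_0 = (-1, -1).
v_2 = A·v_1 = (-1, -4).
v_3 = A·v_2 = (-4, -13).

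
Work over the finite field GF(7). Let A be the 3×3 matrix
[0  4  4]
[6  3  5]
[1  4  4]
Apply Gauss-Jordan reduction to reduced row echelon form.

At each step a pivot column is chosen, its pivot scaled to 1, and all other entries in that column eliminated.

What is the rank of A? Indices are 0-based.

rank = 3

step 1: exchange rows 0,1
step 1: normalize row 0 (÷6) = (1, 4, 2)
  row 2: subtract 1×row0 = (0, 0, 2)
step 2: normalize row 1 (÷4) = (0, 1, 1)
  row 0: subtract 4×row1 = (1, 0, 5)
step 3: normalize row 2 (÷2) = (0, 0, 1)
  row 0: subtract 5×row2 = (1, 0, 0)
  row 1: subtract 1×row2 = (0, 1, 0)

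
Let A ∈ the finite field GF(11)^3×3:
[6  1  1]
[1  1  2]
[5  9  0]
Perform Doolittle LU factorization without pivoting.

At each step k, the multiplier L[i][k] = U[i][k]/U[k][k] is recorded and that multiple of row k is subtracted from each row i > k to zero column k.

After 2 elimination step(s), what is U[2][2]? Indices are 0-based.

k=0: U[0][0]=6
  eliminate (1,0): mult=2, new row 1: (0, 10, 0); set L[1][0]=2
  eliminate (2,0): mult=10, new row 2: (0, 10, 1); set L[2][0]=10
k=1: U[1][1]=10
  eliminate (2,1): mult=1, new row 2: (0, 0, 1); set L[2][1]=1

U[2][2] = 1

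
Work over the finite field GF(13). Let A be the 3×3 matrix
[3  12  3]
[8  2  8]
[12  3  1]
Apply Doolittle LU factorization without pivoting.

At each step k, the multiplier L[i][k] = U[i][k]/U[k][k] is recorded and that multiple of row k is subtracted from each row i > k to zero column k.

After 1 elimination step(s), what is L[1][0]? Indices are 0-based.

L[1][0] = 7

k=0: U[0][0]=3
  eliminate (1,0): mult=7, new row 1: (0, 9, 0); set L[1][0]=7
  eliminate (2,0): mult=4, new row 2: (0, 7, 2); set L[2][0]=4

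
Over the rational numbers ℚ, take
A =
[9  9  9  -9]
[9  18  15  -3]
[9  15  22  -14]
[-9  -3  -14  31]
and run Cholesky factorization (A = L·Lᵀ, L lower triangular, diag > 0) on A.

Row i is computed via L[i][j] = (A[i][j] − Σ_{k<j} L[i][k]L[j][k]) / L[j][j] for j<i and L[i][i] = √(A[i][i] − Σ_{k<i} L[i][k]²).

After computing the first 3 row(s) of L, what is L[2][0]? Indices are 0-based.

L[2][0] = 3

Step 1: L[0][0] = √(9) = 3.
  L[1][0] = (9) / L[0][0] = 3.
Step 2: L[1][1] = √(9) = 3.
  L[2][0] = (9) / L[0][0] = 3.
  L[2][1] = (6) / L[1][1] = 2.
Step 3: L[2][2] = √(9) = 3.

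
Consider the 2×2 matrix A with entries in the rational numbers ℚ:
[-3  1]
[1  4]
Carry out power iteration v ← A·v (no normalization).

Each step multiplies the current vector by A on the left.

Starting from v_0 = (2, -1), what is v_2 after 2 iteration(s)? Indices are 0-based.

v_2 = (19, -15)

v_0 = (2, -1).
v_1 = A·v_0 = (-7, -2).
v_2 = A·v_1 = (19, -15).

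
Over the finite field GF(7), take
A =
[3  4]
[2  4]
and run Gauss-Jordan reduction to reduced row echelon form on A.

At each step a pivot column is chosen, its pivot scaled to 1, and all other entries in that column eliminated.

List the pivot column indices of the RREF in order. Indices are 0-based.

pivot columns: 0, 1

pivot(0,0)=3: scale R0 → (1, 6)
  clear (1,0): R1 −= (2)R0 → (0, 6)
pivot(1,1)=6: scale R1 → (0, 1)
  clear (0,1): R0 −= (6)R1 → (1, 0)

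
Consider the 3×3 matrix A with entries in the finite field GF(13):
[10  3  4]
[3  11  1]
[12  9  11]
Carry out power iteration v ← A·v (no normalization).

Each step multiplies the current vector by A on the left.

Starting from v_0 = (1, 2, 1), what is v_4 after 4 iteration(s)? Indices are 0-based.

v_0 = (1, 2, 1).
v_1 = A·v_0 = (7, 0, 2).
v_2 = A·v_1 = (0, 10, 2).
v_3 = A·v_2 = (12, 8, 8).
v_4 = A·v_3 = (7, 2, 5).

v_4 = (7, 2, 5)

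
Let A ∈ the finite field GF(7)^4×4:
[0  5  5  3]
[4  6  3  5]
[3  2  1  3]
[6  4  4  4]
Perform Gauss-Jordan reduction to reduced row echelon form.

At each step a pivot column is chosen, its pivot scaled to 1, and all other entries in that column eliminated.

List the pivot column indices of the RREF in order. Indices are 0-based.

pivot(0,0): swap R0↔R1
pivot(0,0)=4: scale R0 → (1, 5, 6, 3)
  clear (2,0): R2 −= (3)R0 → (0, 1, 4, 1)
  clear (3,0): R3 −= (6)R0 → (0, 2, 3, 0)
pivot(1,1)=5: scale R1 → (0, 1, 1, 2)
  clear (0,1): R0 −= (5)R1 → (1, 0, 1, 0)
  clear (2,1): R2 −= (1)R1 → (0, 0, 3, 6)
  clear (3,1): R3 −= (2)R1 → (0, 0, 1, 3)
pivot(2,2)=3: scale R2 → (0, 0, 1, 2)
  clear (0,2): R0 −= (1)R2 → (1, 0, 0, 5)
  clear (1,2): R1 −= (1)R2 → (0, 1, 0, 0)
  clear (3,2): R3 −= (1)R2 → (0, 0, 0, 1)
pivot(3,3)=1: scale R3 → (0, 0, 0, 1)
  clear (0,3): R0 −= (5)R3 → (1, 0, 0, 0)
  clear (2,3): R2 −= (2)R3 → (0, 0, 1, 0)

pivot columns: 0, 1, 2, 3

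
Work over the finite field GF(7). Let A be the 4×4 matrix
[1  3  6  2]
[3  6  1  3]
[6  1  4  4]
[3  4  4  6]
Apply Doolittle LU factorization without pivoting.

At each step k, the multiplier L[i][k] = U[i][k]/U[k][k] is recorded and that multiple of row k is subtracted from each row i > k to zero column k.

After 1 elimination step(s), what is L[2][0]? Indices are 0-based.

L[2][0] = 6

k=0: U[0][0]=1
  eliminate (1,0): mult=3, new row 1: (0, 4, 4, 4); set L[1][0]=3
  eliminate (2,0): mult=6, new row 2: (0, 4, 3, 6); set L[2][0]=6
  eliminate (3,0): mult=3, new row 3: (0, 2, 0, 0); set L[3][0]=3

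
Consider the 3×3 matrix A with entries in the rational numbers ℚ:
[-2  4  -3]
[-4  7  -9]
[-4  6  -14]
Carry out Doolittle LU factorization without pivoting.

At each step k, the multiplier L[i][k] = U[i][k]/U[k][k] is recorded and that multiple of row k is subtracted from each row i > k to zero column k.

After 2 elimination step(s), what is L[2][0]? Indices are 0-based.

L[2][0] = 2

k=0: U[0][0]=-2
  eliminate (1,0): mult=2, new row 1: (0, -1, -3); set L[1][0]=2
  eliminate (2,0): mult=2, new row 2: (0, -2, -8); set L[2][0]=2
k=1: U[1][1]=-1
  eliminate (2,1): mult=2, new row 2: (0, 0, -2); set L[2][1]=2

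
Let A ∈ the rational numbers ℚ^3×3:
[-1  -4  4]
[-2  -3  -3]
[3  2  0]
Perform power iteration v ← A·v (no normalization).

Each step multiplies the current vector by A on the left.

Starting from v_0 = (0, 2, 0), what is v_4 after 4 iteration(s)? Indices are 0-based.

v_4 = (1248, 158, -948)

v_0 = (0, 2, 0).
v_1 = A·v_0 = (-8, -6, 4).
v_2 = A·v_1 = (48, 22, -36).
v_3 = A·v_2 = (-280, -54, 188).
v_4 = A·v_3 = (1248, 158, -948).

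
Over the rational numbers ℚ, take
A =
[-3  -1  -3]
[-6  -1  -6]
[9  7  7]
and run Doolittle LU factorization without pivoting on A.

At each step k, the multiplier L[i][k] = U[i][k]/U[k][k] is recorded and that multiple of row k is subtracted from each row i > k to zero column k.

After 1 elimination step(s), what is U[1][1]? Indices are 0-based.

k=0: U[0][0]=-3
  eliminate (1,0): mult=2, new row 1: (0, 1, 0); set L[1][0]=2
  eliminate (2,0): mult=-3, new row 2: (0, 4, -2); set L[2][0]=-3

U[1][1] = 1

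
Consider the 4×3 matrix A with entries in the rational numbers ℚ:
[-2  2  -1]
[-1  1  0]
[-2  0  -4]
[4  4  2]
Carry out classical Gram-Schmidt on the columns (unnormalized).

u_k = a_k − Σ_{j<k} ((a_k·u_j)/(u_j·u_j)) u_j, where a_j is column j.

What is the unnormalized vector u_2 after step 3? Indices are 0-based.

Step 1: u_0 = a_0 = (-2, -1, -2, 4).
Step 2: u_1 = a_1 − (11/25)·u_0 = (72/25, 36/25, 22/25, 56/25).
Step 3: u_2 = a_2 − (18/25)·u_0 − (-12/101)·u_1 = (79/101, 90/101, -248/101, -62/101).

u_2 = (79/101, 90/101, -248/101, -62/101)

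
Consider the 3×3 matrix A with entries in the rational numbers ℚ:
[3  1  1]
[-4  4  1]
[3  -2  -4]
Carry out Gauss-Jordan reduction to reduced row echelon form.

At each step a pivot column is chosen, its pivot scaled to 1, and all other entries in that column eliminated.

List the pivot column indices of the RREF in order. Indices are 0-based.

pivot(0,0)=3: scale R0 → (1, 1/3, 1/3)
  clear (1,0): R1 −= (-4)R0 → (0, 16/3, 7/3)
  clear (2,0): R2 −= (3)R0 → (0, -3, -5)
pivot(1,1)=16/3: scale R1 → (0, 1, 7/16)
  clear (0,1): R0 −= (1/3)R1 → (1, 0, 3/16)
  clear (2,1): R2 −= (-3)R1 → (0, 0, -59/16)
pivot(2,2)=-59/16: scale R2 → (0, 0, 1)
  clear (0,2): R0 −= (3/16)R2 → (1, 0, 0)
  clear (1,2): R1 −= (7/16)R2 → (0, 1, 0)

pivot columns: 0, 1, 2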